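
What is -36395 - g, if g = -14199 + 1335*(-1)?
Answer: -20861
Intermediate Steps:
g = -15534 (g = -14199 - 1335 = -15534)
-36395 - g = -36395 - 1*(-15534) = -36395 + 15534 = -20861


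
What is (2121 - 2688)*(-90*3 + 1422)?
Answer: -653184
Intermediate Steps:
(2121 - 2688)*(-90*3 + 1422) = -567*(-270 + 1422) = -567*1152 = -653184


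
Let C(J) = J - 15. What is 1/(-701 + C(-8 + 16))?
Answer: -1/708 ≈ -0.0014124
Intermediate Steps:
C(J) = -15 + J
1/(-701 + C(-8 + 16)) = 1/(-701 + (-15 + (-8 + 16))) = 1/(-701 + (-15 + 8)) = 1/(-701 - 7) = 1/(-708) = -1/708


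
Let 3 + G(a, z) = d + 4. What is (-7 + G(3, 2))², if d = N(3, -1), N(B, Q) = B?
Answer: 9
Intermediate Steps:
d = 3
G(a, z) = 4 (G(a, z) = -3 + (3 + 4) = -3 + 7 = 4)
(-7 + G(3, 2))² = (-7 + 4)² = (-3)² = 9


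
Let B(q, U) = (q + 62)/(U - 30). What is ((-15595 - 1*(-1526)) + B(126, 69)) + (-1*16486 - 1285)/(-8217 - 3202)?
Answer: -6262662688/445341 ≈ -14063.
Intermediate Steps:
B(q, U) = (62 + q)/(-30 + U)
((-15595 - 1*(-1526)) + B(126, 69)) + (-1*16486 - 1285)/(-8217 - 3202) = ((-15595 - 1*(-1526)) + (62 + 126)/(-30 + 69)) + (-1*16486 - 1285)/(-8217 - 3202) = ((-15595 + 1526) + 188/39) + (-16486 - 1285)/(-11419) = (-14069 + (1/39)*188) - 17771*(-1/11419) = (-14069 + 188/39) + 17771/11419 = -548503/39 + 17771/11419 = -6262662688/445341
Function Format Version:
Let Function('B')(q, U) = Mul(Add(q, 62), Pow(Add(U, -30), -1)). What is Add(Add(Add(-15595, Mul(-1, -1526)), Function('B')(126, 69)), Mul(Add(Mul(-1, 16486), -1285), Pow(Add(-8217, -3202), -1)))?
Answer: Rational(-6262662688, 445341) ≈ -14063.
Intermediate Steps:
Function('B')(q, U) = Mul(Pow(Add(-30, U), -1), Add(62, q)) (Function('B')(q, U) = Mul(Add(62, q), Pow(Add(-30, U), -1)) = Mul(Pow(Add(-30, U), -1), Add(62, q)))
Add(Add(Add(-15595, Mul(-1, -1526)), Function('B')(126, 69)), Mul(Add(Mul(-1, 16486), -1285), Pow(Add(-8217, -3202), -1))) = Add(Add(Add(-15595, Mul(-1, -1526)), Mul(Pow(Add(-30, 69), -1), Add(62, 126))), Mul(Add(Mul(-1, 16486), -1285), Pow(Add(-8217, -3202), -1))) = Add(Add(Add(-15595, 1526), Mul(Pow(39, -1), 188)), Mul(Add(-16486, -1285), Pow(-11419, -1))) = Add(Add(-14069, Mul(Rational(1, 39), 188)), Mul(-17771, Rational(-1, 11419))) = Add(Add(-14069, Rational(188, 39)), Rational(17771, 11419)) = Add(Rational(-548503, 39), Rational(17771, 11419)) = Rational(-6262662688, 445341)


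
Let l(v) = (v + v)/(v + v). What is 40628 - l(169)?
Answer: 40627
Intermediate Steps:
l(v) = 1 (l(v) = (2*v)/((2*v)) = (2*v)*(1/(2*v)) = 1)
40628 - l(169) = 40628 - 1*1 = 40628 - 1 = 40627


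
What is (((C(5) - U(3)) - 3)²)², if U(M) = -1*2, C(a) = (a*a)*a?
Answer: 236421376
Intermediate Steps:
C(a) = a³ (C(a) = a²*a = a³)
U(M) = -2
(((C(5) - U(3)) - 3)²)² = (((5³ - 1*(-2)) - 3)²)² = (((125 + 2) - 3)²)² = ((127 - 3)²)² = (124²)² = 15376² = 236421376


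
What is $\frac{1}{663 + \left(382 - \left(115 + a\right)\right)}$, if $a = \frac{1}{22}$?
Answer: $\frac{22}{20459} \approx 0.0010753$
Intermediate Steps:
$a = \frac{1}{22} \approx 0.045455$
$\frac{1}{663 + \left(382 - \left(115 + a\right)\right)} = \frac{1}{663 + \left(382 - \frac{2531}{22}\right)} = \frac{1}{663 + \frac{5873}{22}} = \frac{1}{\frac{20459}{22}} = \frac{22}{20459}$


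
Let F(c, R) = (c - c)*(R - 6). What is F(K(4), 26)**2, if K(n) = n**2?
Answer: 0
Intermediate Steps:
F(c, R) = 0 (F(c, R) = 0*(-6 + R) = 0)
F(K(4), 26)**2 = 0**2 = 0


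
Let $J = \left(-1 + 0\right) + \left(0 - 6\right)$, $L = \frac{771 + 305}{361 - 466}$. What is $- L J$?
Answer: $- \frac{1076}{15} \approx -71.733$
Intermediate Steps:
$L = - \frac{1076}{105}$ ($L = \frac{1076}{-105} = 1076 \left(- \frac{1}{105}\right) = - \frac{1076}{105} \approx -10.248$)
$J = -7$ ($J = -1 + \left(0 - 6\right) = -1 - 6 = -7$)
$- L J = \left(-1\right) \left(- \frac{1076}{105}\right) \left(-7\right) = \frac{1076}{105} \left(-7\right) = - \frac{1076}{15}$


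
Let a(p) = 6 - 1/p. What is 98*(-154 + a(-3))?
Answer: -43414/3 ≈ -14471.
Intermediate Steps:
98*(-154 + a(-3)) = 98*(-154 + (6 - 1/(-3))) = 98*(-154 + (6 - 1*(-1/3))) = 98*(-154 + (6 + 1/3)) = 98*(-154 + 19/3) = 98*(-443/3) = -43414/3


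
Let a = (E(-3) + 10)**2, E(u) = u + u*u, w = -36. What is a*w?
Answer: -9216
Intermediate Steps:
E(u) = u + u**2
a = 256 (a = (-3*(1 - 3) + 10)**2 = (-3*(-2) + 10)**2 = (6 + 10)**2 = 16**2 = 256)
a*w = 256*(-36) = -9216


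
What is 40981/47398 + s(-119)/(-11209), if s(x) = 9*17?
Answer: 452104135/531284182 ≈ 0.85096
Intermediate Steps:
s(x) = 153
40981/47398 + s(-119)/(-11209) = 40981/47398 + 153/(-11209) = 40981*(1/47398) + 153*(-1/11209) = 40981/47398 - 153/11209 = 452104135/531284182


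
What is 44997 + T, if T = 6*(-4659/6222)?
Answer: 46657230/1037 ≈ 44993.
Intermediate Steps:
T = -4659/1037 (T = 6*(-4659*1/6222) = 6*(-1553/2074) = -4659/1037 ≈ -4.4928)
44997 + T = 44997 - 4659/1037 = 46657230/1037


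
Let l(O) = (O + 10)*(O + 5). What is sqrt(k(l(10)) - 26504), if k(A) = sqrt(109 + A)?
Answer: sqrt(-26504 + sqrt(409)) ≈ 162.74*I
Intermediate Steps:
l(O) = (5 + O)*(10 + O) (l(O) = (10 + O)*(5 + O) = (5 + O)*(10 + O))
sqrt(k(l(10)) - 26504) = sqrt(sqrt(109 + (50 + 10**2 + 15*10)) - 26504) = sqrt(sqrt(109 + (50 + 100 + 150)) - 26504) = sqrt(sqrt(109 + 300) - 26504) = sqrt(sqrt(409) - 26504) = sqrt(-26504 + sqrt(409))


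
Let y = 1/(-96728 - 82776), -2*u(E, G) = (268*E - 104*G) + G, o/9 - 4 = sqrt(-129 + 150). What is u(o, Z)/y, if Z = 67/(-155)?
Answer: 134838109432/155 + 216481824*sqrt(21) ≈ 1.8620e+9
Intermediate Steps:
o = 36 + 9*sqrt(21) (o = 36 + 9*sqrt(-129 + 150) = 36 + 9*sqrt(21) ≈ 77.243)
Z = -67/155 (Z = 67*(-1/155) = -67/155 ≈ -0.43226)
u(E, G) = -134*E + 103*G/2 (u(E, G) = -((268*E - 104*G) + G)/2 = -((-104*G + 268*E) + G)/2 = -(-103*G + 268*E)/2 = -134*E + 103*G/2)
y = -1/179504 (y = 1/(-179504) = -1/179504 ≈ -5.5709e-6)
u(o, Z)/y = (-134*(36 + 9*sqrt(21)) + (103/2)*(-67/155))/(-1/179504) = ((-4824 - 1206*sqrt(21)) - 6901/310)*(-179504) = (-1502341/310 - 1206*sqrt(21))*(-179504) = 134838109432/155 + 216481824*sqrt(21)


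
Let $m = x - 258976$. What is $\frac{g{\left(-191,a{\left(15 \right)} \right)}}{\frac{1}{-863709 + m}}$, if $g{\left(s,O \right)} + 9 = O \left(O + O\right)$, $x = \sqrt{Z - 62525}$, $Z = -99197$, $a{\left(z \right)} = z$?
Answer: $-495104085 + 441 i \sqrt{161722} \approx -4.951 \cdot 10^{8} + 1.7735 \cdot 10^{5} i$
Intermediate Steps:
$x = i \sqrt{161722}$ ($x = \sqrt{-99197 - 62525} = \sqrt{-161722} = i \sqrt{161722} \approx 402.15 i$)
$g{\left(s,O \right)} = -9 + 2 O^{2}$ ($g{\left(s,O \right)} = -9 + O \left(O + O\right) = -9 + O 2 O = -9 + 2 O^{2}$)
$m = -258976 + i \sqrt{161722}$ ($m = i \sqrt{161722} - 258976 = -258976 + i \sqrt{161722} \approx -2.5898 \cdot 10^{5} + 402.15 i$)
$\frac{g{\left(-191,a{\left(15 \right)} \right)}}{\frac{1}{-863709 + m}} = \frac{-9 + 2 \cdot 15^{2}}{\frac{1}{-863709 - \left(258976 - i \sqrt{161722}\right)}} = \frac{-9 + 2 \cdot 225}{\frac{1}{-1122685 + i \sqrt{161722}}} = \left(-9 + 450\right) \left(-1122685 + i \sqrt{161722}\right) = 441 \left(-1122685 + i \sqrt{161722}\right) = -495104085 + 441 i \sqrt{161722}$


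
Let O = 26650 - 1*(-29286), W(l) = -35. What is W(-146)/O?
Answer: -35/55936 ≈ -0.00062571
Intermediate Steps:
O = 55936 (O = 26650 + 29286 = 55936)
W(-146)/O = -35/55936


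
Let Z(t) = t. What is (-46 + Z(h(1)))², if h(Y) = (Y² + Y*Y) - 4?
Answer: 2304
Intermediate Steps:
h(Y) = -4 + 2*Y² (h(Y) = (Y² + Y²) - 4 = 2*Y² - 4 = -4 + 2*Y²)
(-46 + Z(h(1)))² = (-46 + (-4 + 2*1²))² = (-46 + (-4 + 2*1))² = (-46 + (-4 + 2))² = (-46 - 2)² = (-48)² = 2304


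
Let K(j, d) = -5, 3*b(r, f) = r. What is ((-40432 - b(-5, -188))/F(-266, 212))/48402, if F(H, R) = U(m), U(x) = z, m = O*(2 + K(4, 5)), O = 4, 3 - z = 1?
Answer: -121291/290412 ≈ -0.41765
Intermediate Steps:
b(r, f) = r/3
z = 2 (z = 3 - 1*1 = 3 - 1 = 2)
m = -12 (m = 4*(2 - 5) = 4*(-3) = -12)
U(x) = 2
F(H, R) = 2
((-40432 - b(-5, -188))/F(-266, 212))/48402 = ((-40432 - (-5)/3)/2)/48402 = ((-40432 - 1*(-5/3))*(½))*(1/48402) = ((-40432 + 5/3)*(½))*(1/48402) = -121291/3*½*(1/48402) = -121291/6*1/48402 = -121291/290412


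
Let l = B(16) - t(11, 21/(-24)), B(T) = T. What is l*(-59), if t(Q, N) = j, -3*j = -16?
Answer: -1888/3 ≈ -629.33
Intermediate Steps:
j = 16/3 (j = -⅓*(-16) = 16/3 ≈ 5.3333)
t(Q, N) = 16/3
l = 32/3 (l = 16 - 1*16/3 = 16 - 16/3 = 32/3 ≈ 10.667)
l*(-59) = (32/3)*(-59) = -1888/3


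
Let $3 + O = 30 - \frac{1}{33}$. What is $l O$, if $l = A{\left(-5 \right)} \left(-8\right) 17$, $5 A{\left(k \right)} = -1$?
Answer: $\frac{24208}{33} \approx 733.58$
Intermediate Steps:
$A{\left(k \right)} = - \frac{1}{5}$ ($A{\left(k \right)} = \frac{1}{5} \left(-1\right) = - \frac{1}{5}$)
$O = \frac{890}{33}$ ($O = -3 + \left(30 - \frac{1}{33}\right) = -3 + \frac{989}{33} = \frac{890}{33} \approx 26.97$)
$l = \frac{136}{5}$ ($l = \left(- \frac{1}{5}\right) \left(-8\right) 17 = \frac{8}{5} \cdot 17 = \frac{136}{5} \approx 27.2$)
$l O = \frac{136}{5} \cdot \frac{890}{33} = \frac{24208}{33}$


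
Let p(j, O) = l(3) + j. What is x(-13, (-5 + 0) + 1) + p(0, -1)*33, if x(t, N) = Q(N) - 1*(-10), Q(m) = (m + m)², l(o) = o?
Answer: 173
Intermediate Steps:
Q(m) = 4*m² (Q(m) = (2*m)² = 4*m²)
p(j, O) = 3 + j
x(t, N) = 10 + 4*N² (x(t, N) = 4*N² - 1*(-10) = 4*N² + 10 = 10 + 4*N²)
x(-13, (-5 + 0) + 1) + p(0, -1)*33 = (10 + 4*((-5 + 0) + 1)²) + (3 + 0)*33 = (10 + 4*(-5 + 1)²) + 3*33 = (10 + 4*(-4)²) + 99 = (10 + 4*16) + 99 = (10 + 64) + 99 = 74 + 99 = 173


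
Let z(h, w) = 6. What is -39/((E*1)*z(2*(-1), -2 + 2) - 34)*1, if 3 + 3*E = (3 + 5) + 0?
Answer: 13/8 ≈ 1.6250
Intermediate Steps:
E = 5/3 (E = -1 + ((3 + 5) + 0)/3 = -1 + (8 + 0)/3 = -1 + (⅓)*8 = -1 + 8/3 = 5/3 ≈ 1.6667)
-39/((E*1)*z(2*(-1), -2 + 2) - 34)*1 = -39/(((5/3)*1)*6 - 34)*1 = -39/((5/3)*6 - 34)*1 = -39/(10 - 34)*1 = -39/(-24)*1 = -39*(-1/24)*1 = (13/8)*1 = 13/8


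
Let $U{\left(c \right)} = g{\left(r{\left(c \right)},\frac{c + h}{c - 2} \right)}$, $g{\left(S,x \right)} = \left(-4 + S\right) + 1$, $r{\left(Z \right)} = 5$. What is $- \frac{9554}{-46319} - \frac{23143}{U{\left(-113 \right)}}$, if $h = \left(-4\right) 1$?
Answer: $- \frac{1071941509}{92638} \approx -11571.0$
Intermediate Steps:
$h = -4$
$g{\left(S,x \right)} = -3 + S$
$U{\left(c \right)} = 2$ ($U{\left(c \right)} = -3 + 5 = 2$)
$- \frac{9554}{-46319} - \frac{23143}{U{\left(-113 \right)}} = - \frac{9554}{-46319} - \frac{23143}{2} = \left(-9554\right) \left(- \frac{1}{46319}\right) - \frac{23143}{2} = \frac{9554}{46319} - \frac{23143}{2} = - \frac{1071941509}{92638}$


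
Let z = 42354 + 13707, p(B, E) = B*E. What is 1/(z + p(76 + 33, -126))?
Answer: 1/42327 ≈ 2.3626e-5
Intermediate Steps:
z = 56061
1/(z + p(76 + 33, -126)) = 1/(56061 + (76 + 33)*(-126)) = 1/(56061 + 109*(-126)) = 1/(56061 - 13734) = 1/42327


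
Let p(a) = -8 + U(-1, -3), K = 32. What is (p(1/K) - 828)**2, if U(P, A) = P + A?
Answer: 705600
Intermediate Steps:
U(P, A) = A + P
p(a) = -12 (p(a) = -8 + (-3 - 1) = -8 - 4 = -12)
(p(1/K) - 828)**2 = (-12 - 828)**2 = (-840)**2 = 705600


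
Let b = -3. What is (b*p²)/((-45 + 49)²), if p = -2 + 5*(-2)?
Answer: -27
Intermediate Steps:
p = -12 (p = -2 - 10 = -12)
(b*p²)/((-45 + 49)²) = (-3*(-12)²)/((-45 + 49)²) = (-3*144)/(4²) = -432/16 = -432*1/16 = -27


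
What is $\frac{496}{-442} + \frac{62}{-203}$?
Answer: $- \frac{64046}{44863} \approx -1.4276$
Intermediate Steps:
$\frac{496}{-442} + \frac{62}{-203} = 496 \left(- \frac{1}{442}\right) + 62 \left(- \frac{1}{203}\right) = - \frac{248}{221} - \frac{62}{203} = - \frac{64046}{44863}$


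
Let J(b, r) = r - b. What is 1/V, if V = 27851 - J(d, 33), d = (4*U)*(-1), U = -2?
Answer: 1/27826 ≈ 3.5938e-5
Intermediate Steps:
d = 8 (d = (4*(-2))*(-1) = -8*(-1) = 8)
V = 27826 (V = 27851 - (33 - 1*8) = 27851 - (33 - 8) = 27851 - 1*25 = 27851 - 25 = 27826)
1/V = 1/27826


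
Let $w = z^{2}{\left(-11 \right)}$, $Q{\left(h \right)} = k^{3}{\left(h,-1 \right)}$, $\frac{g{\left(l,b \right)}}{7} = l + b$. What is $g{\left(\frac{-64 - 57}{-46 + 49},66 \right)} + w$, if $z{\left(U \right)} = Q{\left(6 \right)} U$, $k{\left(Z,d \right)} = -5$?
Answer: $\frac{5672414}{3} \approx 1.8908 \cdot 10^{6}$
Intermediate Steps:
$g{\left(l,b \right)} = 7 b + 7 l$ ($g{\left(l,b \right)} = 7 \left(l + b\right) = 7 \left(b + l\right) = 7 b + 7 l$)
$Q{\left(h \right)} = -125$ ($Q{\left(h \right)} = \left(-5\right)^{3} = -125$)
$z{\left(U \right)} = - 125 U$
$w = 1890625$ ($w = \left(\left(-125\right) \left(-11\right)\right)^{2} = 1375^{2} = 1890625$)
$g{\left(\frac{-64 - 57}{-46 + 49},66 \right)} + w = \left(7 \cdot 66 + 7 \frac{-64 - 57}{-46 + 49}\right) + 1890625 = \left(462 + 7 \left(- \frac{121}{3}\right)\right) + 1890625 = \left(462 - \frac{847}{3}\right) + 1890625 = \frac{539}{3} + 1890625 = \frac{5672414}{3}$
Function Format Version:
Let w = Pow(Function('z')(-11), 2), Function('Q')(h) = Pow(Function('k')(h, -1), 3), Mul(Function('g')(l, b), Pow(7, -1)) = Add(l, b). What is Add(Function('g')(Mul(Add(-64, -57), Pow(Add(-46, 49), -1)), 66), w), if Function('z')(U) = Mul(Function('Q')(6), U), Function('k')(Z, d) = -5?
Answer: Rational(5672414, 3) ≈ 1.8908e+6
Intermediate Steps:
Function('g')(l, b) = Add(Mul(7, b), Mul(7, l)) (Function('g')(l, b) = Mul(7, Add(l, b)) = Mul(7, Add(b, l)) = Add(Mul(7, b), Mul(7, l)))
Function('Q')(h) = -125 (Function('Q')(h) = Pow(-5, 3) = -125)
Function('z')(U) = Mul(-125, U)
w = 1890625 (w = Pow(Mul(-125, -11), 2) = Pow(1375, 2) = 1890625)
Add(Function('g')(Mul(Add(-64, -57), Pow(Add(-46, 49), -1)), 66), w) = Add(Add(Mul(7, 66), Mul(7, Mul(Add(-64, -57), Pow(Add(-46, 49), -1)))), 1890625) = Add(Add(462, Mul(7, Mul(-121, Pow(3, -1)))), 1890625) = Add(Add(462, Mul(7, Mul(-121, Rational(1, 3)))), 1890625) = Add(Add(462, Mul(7, Rational(-121, 3))), 1890625) = Add(Add(462, Rational(-847, 3)), 1890625) = Add(Rational(539, 3), 1890625) = Rational(5672414, 3)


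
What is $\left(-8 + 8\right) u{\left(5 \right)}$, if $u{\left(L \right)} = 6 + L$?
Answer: $0$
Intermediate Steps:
$\left(-8 + 8\right) u{\left(5 \right)} = \left(-8 + 8\right) \left(6 + 5\right) = 0 \cdot 11 = 0$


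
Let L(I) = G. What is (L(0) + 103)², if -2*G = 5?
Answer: 40401/4 ≈ 10100.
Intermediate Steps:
G = -5/2 (G = -½*5 = -5/2 ≈ -2.5000)
L(I) = -5/2
(L(0) + 103)² = (-5/2 + 103)² = (201/2)² = 40401/4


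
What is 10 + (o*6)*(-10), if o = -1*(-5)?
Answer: -290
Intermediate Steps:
o = 5
10 + (o*6)*(-10) = 10 + (5*6)*(-10) = 10 + 30*(-10) = 10 - 300 = -290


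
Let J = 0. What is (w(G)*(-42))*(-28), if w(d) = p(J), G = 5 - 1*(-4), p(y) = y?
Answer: 0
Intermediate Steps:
G = 9 (G = 5 + 4 = 9)
w(d) = 0
(w(G)*(-42))*(-28) = (0*(-42))*(-28) = 0*(-28) = 0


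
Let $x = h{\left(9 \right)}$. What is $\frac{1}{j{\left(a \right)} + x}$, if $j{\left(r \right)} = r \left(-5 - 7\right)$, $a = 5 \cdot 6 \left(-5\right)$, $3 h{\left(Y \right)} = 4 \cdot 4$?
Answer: $\frac{3}{5416} \approx 0.00055391$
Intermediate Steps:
$h{\left(Y \right)} = \frac{16}{3}$ ($h{\left(Y \right)} = \frac{4 \cdot 4}{3} = \frac{1}{3} \cdot 16 = \frac{16}{3}$)
$a = -150$ ($a = 30 \left(-5\right) = -150$)
$j{\left(r \right)} = - 12 r$ ($j{\left(r \right)} = r \left(-12\right) = - 12 r$)
$x = \frac{16}{3} \approx 5.3333$
$\frac{1}{j{\left(a \right)} + x} = \frac{1}{\left(-12\right) \left(-150\right) + \frac{16}{3}} = \frac{1}{1800 + \frac{16}{3}} = \frac{1}{\frac{5416}{3}} = \frac{3}{5416}$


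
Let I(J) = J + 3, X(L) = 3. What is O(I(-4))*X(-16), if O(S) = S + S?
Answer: -6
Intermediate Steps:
I(J) = 3 + J
O(S) = 2*S
O(I(-4))*X(-16) = (2*(3 - 4))*3 = (2*(-1))*3 = -2*3 = -6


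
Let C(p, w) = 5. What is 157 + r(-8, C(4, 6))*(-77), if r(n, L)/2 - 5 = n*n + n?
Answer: -9237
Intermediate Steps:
r(n, L) = 10 + 2*n + 2*n² (r(n, L) = 10 + 2*(n*n + n) = 10 + 2*(n² + n) = 10 + 2*(n + n²) = 10 + (2*n + 2*n²) = 10 + 2*n + 2*n²)
157 + r(-8, C(4, 6))*(-77) = 157 + (10 + 2*(-8) + 2*(-8)²)*(-77) = 157 + (10 - 16 + 2*64)*(-77) = 157 + (10 - 16 + 128)*(-77) = 157 + 122*(-77) = 157 - 9394 = -9237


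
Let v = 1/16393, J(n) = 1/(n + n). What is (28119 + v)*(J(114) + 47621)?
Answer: 1251214354633588/934401 ≈ 1.3391e+9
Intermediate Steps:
J(n) = 1/(2*n)
v = 1/16393 ≈ 6.1002e-5
(28119 + v)*(J(114) + 47621) = (28119 + 1/16393)*((½)/114 + 47621) = 460954768*((½)*(1/114) + 47621)/16393 = 460954768*(1/228 + 47621)/16393 = (460954768/16393)*(10857589/228) = 1251214354633588/934401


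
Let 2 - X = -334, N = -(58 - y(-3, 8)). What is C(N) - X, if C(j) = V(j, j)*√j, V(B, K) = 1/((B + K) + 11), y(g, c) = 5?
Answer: -336 - I*√53/95 ≈ -336.0 - 0.076633*I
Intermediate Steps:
V(B, K) = 1/(11 + B + K)
N = -53 (N = -(58 - 1*5) = -(58 - 5) = -1*53 = -53)
C(j) = √j/(11 + 2*j) (C(j) = √j/(11 + j + j) = √j/(11 + 2*j))
X = 336 (X = 2 - 1*(-334) = 2 + 334 = 336)
C(N) - X = √(-53)/(11 + 2*(-53)) - 1*336 = (I*√53)/(11 - 106) - 336 = (I*√53)/(-95) - 336 = (I*√53)*(-1/95) - 336 = -I*√53/95 - 336 = -336 - I*√53/95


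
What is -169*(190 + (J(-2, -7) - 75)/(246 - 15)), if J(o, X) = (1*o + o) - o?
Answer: -96161/3 ≈ -32054.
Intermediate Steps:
J(o, X) = o (J(o, X) = (o + o) - o = 2*o - o = o)
-169*(190 + (J(-2, -7) - 75)/(246 - 15)) = -169*(190 + (-2 - 75)/(246 - 15)) = -169*(190 - 77/231) = -169*(190 - 77*1/231) = -169*(190 - ⅓) = -169*569/3 = -96161/3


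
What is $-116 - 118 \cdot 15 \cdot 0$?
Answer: $-116$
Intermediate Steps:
$-116 - 118 \cdot 15 \cdot 0 = -116 - 0 = -116 + 0 = -116$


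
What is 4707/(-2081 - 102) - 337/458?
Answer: -2891477/999814 ≈ -2.8920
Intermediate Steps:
4707/(-2081 - 102) - 337/458 = 4707/(-2183) - 337*1/458 = 4707*(-1/2183) - 337/458 = -4707/2183 - 337/458 = -2891477/999814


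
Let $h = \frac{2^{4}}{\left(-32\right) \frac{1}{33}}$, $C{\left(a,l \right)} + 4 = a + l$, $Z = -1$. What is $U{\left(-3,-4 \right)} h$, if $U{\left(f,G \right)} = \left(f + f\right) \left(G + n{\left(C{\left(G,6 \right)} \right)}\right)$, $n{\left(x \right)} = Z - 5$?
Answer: $-990$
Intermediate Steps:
$C{\left(a,l \right)} = -4 + a + l$ ($C{\left(a,l \right)} = -4 + \left(a + l\right) = -4 + a + l$)
$n{\left(x \right)} = -6$ ($n{\left(x \right)} = -1 - 5 = -6$)
$U{\left(f,G \right)} = 2 f \left(-6 + G\right)$ ($U{\left(f,G \right)} = \left(f + f\right) \left(G - 6\right) = 2 f \left(-6 + G\right)$)
$h = - \frac{33}{2}$ ($h = \frac{16}{\left(-32\right) \frac{1}{33}} = \frac{16}{- \frac{32}{33}} = 16 \left(- \frac{33}{32}\right) = - \frac{33}{2} \approx -16.5$)
$U{\left(-3,-4 \right)} h = 2 \left(-3\right) \left(-6 - 4\right) \left(- \frac{33}{2}\right) = 2 \left(-3\right) \left(-10\right) \left(- \frac{33}{2}\right) = 60 \left(- \frac{33}{2}\right) = -990$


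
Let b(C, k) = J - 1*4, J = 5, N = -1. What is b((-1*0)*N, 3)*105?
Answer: 105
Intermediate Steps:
b(C, k) = 1 (b(C, k) = 5 - 1*4 = 5 - 4 = 1)
b((-1*0)*N, 3)*105 = 1*105 = 105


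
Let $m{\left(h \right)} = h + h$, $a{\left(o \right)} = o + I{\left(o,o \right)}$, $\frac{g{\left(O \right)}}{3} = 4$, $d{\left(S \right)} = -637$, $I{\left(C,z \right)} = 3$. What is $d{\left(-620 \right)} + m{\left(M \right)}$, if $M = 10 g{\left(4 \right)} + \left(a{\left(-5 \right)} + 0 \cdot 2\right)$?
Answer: $-401$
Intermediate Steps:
$g{\left(O \right)} = 12$ ($g{\left(O \right)} = 3 \cdot 4 = 12$)
$a{\left(o \right)} = 3 + o$ ($a{\left(o \right)} = o + 3 = 3 + o$)
$M = 118$ ($M = 10 \cdot 12 + \left(\left(3 - 5\right) + 0 \cdot 2\right) = 120 + \left(-2 + 0\right) = 120 - 2 = 118$)
$m{\left(h \right)} = 2 h$
$d{\left(-620 \right)} + m{\left(M \right)} = -637 + 2 \cdot 118 = -637 + 236 = -401$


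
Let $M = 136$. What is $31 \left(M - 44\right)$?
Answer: $2852$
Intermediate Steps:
$31 \left(M - 44\right) = 31 \left(136 - 44\right) = 31 \cdot 92 = 2852$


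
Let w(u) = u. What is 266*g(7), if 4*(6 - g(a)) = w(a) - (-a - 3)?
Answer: 931/2 ≈ 465.50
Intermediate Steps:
g(a) = 21/4 - a/2 (g(a) = 6 - (a - (-a - 3))/4 = 6 - (a - (-3 - a))/4 = 6 - (a + (3 + a))/4 = 6 - (3 + 2*a)/4 = 6 + (-¾ - a/2) = 21/4 - a/2)
266*g(7) = 266*(21/4 - ½*7) = 266*(21/4 - 7/2) = 266*(7/4) = 931/2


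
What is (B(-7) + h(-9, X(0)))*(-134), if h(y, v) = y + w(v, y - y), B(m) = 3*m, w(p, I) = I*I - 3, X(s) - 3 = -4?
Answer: 4422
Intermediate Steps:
X(s) = -1 (X(s) = 3 - 4 = -1)
w(p, I) = -3 + I² (w(p, I) = I² - 3 = -3 + I²)
h(y, v) = -3 + y (h(y, v) = y + (-3 + (y - y)²) = y + (-3 + 0²) = y + (-3 + 0) = y - 3 = -3 + y)
(B(-7) + h(-9, X(0)))*(-134) = (3*(-7) + (-3 - 9))*(-134) = (-21 - 12)*(-134) = -33*(-134) = 4422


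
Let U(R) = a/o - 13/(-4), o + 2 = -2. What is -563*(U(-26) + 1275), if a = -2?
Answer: -2879745/4 ≈ -7.1994e+5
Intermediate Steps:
o = -4 (o = -2 - 2 = -4)
U(R) = 15/4 (U(R) = -2/(-4) - 13/(-4) = -2*(-¼) - 13*(-¼) = ½ + 13/4 = 15/4)
-563*(U(-26) + 1275) = -563*(15/4 + 1275) = -563*5115/4 = -2879745/4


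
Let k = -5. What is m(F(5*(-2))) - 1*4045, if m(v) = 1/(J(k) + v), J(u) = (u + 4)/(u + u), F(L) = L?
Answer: -400465/99 ≈ -4045.1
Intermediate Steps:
J(u) = (4 + u)/(2*u) (J(u) = (4 + u)/((2*u)) = (4 + u)*(1/(2*u)) = (4 + u)/(2*u))
m(v) = 1/(1/10 + v) (m(v) = 1/((1/2)*(4 - 5)/(-5) + v) = 1/((1/2)*(-1/5)*(-1) + v) = 1/(1/10 + v))
m(F(5*(-2))) - 1*4045 = 10/(1 + 10*(5*(-2))) - 1*4045 = 10/(1 + 10*(-10)) - 4045 = 10/(1 - 100) - 4045 = 10/(-99) - 4045 = 10*(-1/99) - 4045 = -10/99 - 4045 = -400465/99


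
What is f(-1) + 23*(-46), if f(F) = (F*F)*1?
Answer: -1057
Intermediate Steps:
f(F) = F**2 (f(F) = F**2*1 = F**2)
f(-1) + 23*(-46) = (-1)**2 + 23*(-46) = 1 - 1058 = -1057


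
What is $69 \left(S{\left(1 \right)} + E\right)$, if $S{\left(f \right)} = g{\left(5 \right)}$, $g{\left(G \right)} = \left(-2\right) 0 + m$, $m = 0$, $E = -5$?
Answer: $-345$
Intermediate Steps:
$g{\left(G \right)} = 0$ ($g{\left(G \right)} = \left(-2\right) 0 + 0 = 0 + 0 = 0$)
$S{\left(f \right)} = 0$
$69 \left(S{\left(1 \right)} + E\right) = 69 \left(0 - 5\right) = 69 \left(-5\right) = -345$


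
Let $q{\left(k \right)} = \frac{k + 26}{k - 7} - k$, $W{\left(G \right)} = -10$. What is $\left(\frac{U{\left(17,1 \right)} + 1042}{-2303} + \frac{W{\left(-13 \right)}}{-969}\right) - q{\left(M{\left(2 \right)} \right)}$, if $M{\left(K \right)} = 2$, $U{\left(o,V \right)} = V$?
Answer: $\frac{11408983}{1594005} \approx 7.1574$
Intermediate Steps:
$q{\left(k \right)} = - k + \frac{26 + k}{-7 + k}$ ($q{\left(k \right)} = \frac{26 + k}{-7 + k} - k = - k + \frac{26 + k}{-7 + k}$)
$\left(\frac{U{\left(17,1 \right)} + 1042}{-2303} + \frac{W{\left(-13 \right)}}{-969}\right) - q{\left(M{\left(2 \right)} \right)} = \left(\frac{1 + 1042}{-2303} - \frac{10}{-969}\right) - \frac{26 - 2^{2} + 8 \cdot 2}{-7 + 2} = \left(1043 \left(- \frac{1}{2303}\right) - - \frac{10}{969}\right) - \frac{26 - 4 + 16}{-5} = \left(- \frac{149}{329} + \frac{10}{969}\right) - - \frac{26 - 4 + 16}{5} = - \frac{141091}{318801} - \left(- \frac{1}{5}\right) 38 = - \frac{141091}{318801} - - \frac{38}{5} = - \frac{141091}{318801} + \frac{38}{5} = \frac{11408983}{1594005}$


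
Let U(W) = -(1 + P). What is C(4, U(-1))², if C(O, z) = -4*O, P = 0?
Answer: 256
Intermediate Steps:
U(W) = -1 (U(W) = -(1 + 0) = -1*1 = -1)
C(4, U(-1))² = (-4*4)² = (-16)² = 256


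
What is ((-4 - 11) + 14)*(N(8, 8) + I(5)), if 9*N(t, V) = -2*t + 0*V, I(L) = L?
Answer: -29/9 ≈ -3.2222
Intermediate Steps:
N(t, V) = -2*t/9 (N(t, V) = (-2*t + 0*V)/9 = (-2*t + 0)/9 = (-2*t)/9 = -2*t/9)
((-4 - 11) + 14)*(N(8, 8) + I(5)) = ((-4 - 11) + 14)*(-2/9*8 + 5) = (-15 + 14)*(-16/9 + 5) = -1*29/9 = -29/9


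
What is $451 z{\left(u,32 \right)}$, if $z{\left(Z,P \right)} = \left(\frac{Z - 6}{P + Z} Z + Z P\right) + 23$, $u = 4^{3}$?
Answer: $\frac{2854379}{3} \approx 9.5146 \cdot 10^{5}$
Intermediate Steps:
$u = 64$
$z{\left(Z,P \right)} = 23 + P Z + \frac{Z \left(-6 + Z\right)}{P + Z}$ ($z{\left(Z,P \right)} = \left(\frac{-6 + Z}{P + Z} Z + P Z\right) + 23 = \left(\frac{Z \left(-6 + Z\right)}{P + Z} + P Z\right) + 23 = \left(P Z + \frac{Z \left(-6 + Z\right)}{P + Z}\right) + 23 = 23 + P Z + \frac{Z \left(-6 + Z\right)}{P + Z}$)
$451 z{\left(u,32 \right)} = 451 \frac{64^{2} + 17 \cdot 64 + 23 \cdot 32 + 32 \cdot 64^{2} + 64 \cdot 32^{2}}{32 + 64} = 451 \frac{4096 + 1088 + 736 + 32 \cdot 4096 + 64 \cdot 1024}{96} = 451 \frac{4096 + 1088 + 736 + 131072 + 65536}{96} = 451 \cdot \frac{1}{96} \cdot 202528 = 451 \cdot \frac{6329}{3} = \frac{2854379}{3}$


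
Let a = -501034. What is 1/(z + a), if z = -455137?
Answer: -1/956171 ≈ -1.0458e-6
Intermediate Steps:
1/(z + a) = 1/(-455137 - 501034) = 1/(-956171) = -1/956171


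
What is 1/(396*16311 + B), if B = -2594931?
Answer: 1/3864225 ≈ 2.5878e-7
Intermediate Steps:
1/(396*16311 + B) = 1/(396*16311 - 2594931) = 1/(6459156 - 2594931) = 1/3864225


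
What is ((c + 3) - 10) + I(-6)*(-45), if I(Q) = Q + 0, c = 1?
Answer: 264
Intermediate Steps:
I(Q) = Q
((c + 3) - 10) + I(-6)*(-45) = ((1 + 3) - 10) - 6*(-45) = (4 - 10) + 270 = -6 + 270 = 264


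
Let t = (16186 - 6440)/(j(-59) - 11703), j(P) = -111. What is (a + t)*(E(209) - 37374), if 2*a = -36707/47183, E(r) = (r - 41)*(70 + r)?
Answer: -97379506651/8445757 ≈ -11530.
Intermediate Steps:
E(r) = (-41 + r)*(70 + r)
t = -443/537 (t = (16186 - 6440)/(-111 - 11703) = 9746/(-11814) = 9746*(-1/11814) = -443/537 ≈ -0.82495)
a = -36707/94366 (a = (-36707/47183)/2 = (-36707*1/47183)/2 = (½)*(-36707/47183) = -36707/94366 ≈ -0.38899)
(a + t)*(E(209) - 37374) = (-36707/94366 - 443/537)*((-2870 + 209² + 29*209) - 37374) = -61515797*((-2870 + 43681 + 6061) - 37374)/50674542 = -61515797*(46872 - 37374)/50674542 = -61515797/50674542*9498 = -97379506651/8445757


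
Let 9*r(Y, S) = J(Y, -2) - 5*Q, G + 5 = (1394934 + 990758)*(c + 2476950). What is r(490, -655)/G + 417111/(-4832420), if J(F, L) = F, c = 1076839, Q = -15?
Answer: -31827326954157877717/368734009251747499740 ≈ -0.086315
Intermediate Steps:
G = 8478245986983 (G = -5 + (1394934 + 990758)*(1076839 + 2476950) = -5 + 2385692*3553789 = -5 + 8478245986988 = 8478245986983)
r(Y, S) = 25/3 + Y/9 (r(Y, S) = (Y - 5*(-15))/9 = (Y + 75)/9 = (75 + Y)/9 = 25/3 + Y/9)
r(490, -655)/G + 417111/(-4832420) = (25/3 + (⅑)*490)/8478245986983 + 417111/(-4832420) = (25/3 + 490/9)*(1/8478245986983) + 417111*(-1/4832420) = (565/9)*(1/8478245986983) - 417111/4832420 = 565/76304213882847 - 417111/4832420 = -31827326954157877717/368734009251747499740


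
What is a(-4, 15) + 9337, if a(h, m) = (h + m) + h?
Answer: 9344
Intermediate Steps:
a(h, m) = m + 2*h
a(-4, 15) + 9337 = (15 + 2*(-4)) + 9337 = (15 - 8) + 9337 = 7 + 9337 = 9344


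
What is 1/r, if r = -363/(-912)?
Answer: 304/121 ≈ 2.5124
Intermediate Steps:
r = 121/304 (r = -363*(-1/912) = 121/304 ≈ 0.39803)
1/r = 1/(121/304) = 304/121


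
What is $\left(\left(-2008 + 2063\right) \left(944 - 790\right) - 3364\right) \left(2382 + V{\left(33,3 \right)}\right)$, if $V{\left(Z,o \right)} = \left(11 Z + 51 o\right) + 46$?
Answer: $15032064$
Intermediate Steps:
$V{\left(Z,o \right)} = 46 + 11 Z + 51 o$
$\left(\left(-2008 + 2063\right) \left(944 - 790\right) - 3364\right) \left(2382 + V{\left(33,3 \right)}\right) = \left(\left(-2008 + 2063\right) \left(944 - 790\right) - 3364\right) \left(2382 + \left(46 + 11 \cdot 33 + 51 \cdot 3\right)\right) = \left(55 \cdot 154 - 3364\right) \left(2382 + \left(46 + 363 + 153\right)\right) = \left(8470 - 3364\right) \left(2382 + 562\right) = 5106 \cdot 2944 = 15032064$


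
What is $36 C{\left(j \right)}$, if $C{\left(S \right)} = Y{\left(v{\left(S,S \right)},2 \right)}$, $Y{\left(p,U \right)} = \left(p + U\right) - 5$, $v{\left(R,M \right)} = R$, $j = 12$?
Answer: $324$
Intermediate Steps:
$Y{\left(p,U \right)} = -5 + U + p$ ($Y{\left(p,U \right)} = \left(U + p\right) - 5 = -5 + U + p$)
$C{\left(S \right)} = -3 + S$ ($C{\left(S \right)} = -5 + 2 + S = -3 + S$)
$36 C{\left(j \right)} = 36 \left(-3 + 12\right) = 36 \cdot 9 = 324$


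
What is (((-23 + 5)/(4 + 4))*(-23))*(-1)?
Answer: -207/4 ≈ -51.750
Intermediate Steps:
(((-23 + 5)/(4 + 4))*(-23))*(-1) = (-18/8*(-23))*(-1) = (-18*1/8*(-23))*(-1) = -9/4*(-23)*(-1) = (207/4)*(-1) = -207/4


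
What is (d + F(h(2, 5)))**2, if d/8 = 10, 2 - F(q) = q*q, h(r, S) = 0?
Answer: 6724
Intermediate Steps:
F(q) = 2 - q**2 (F(q) = 2 - q*q = 2 - q**2)
d = 80 (d = 8*10 = 80)
(d + F(h(2, 5)))**2 = (80 + (2 - 1*0**2))**2 = (80 + (2 - 1*0))**2 = (80 + (2 + 0))**2 = (80 + 2)**2 = 82**2 = 6724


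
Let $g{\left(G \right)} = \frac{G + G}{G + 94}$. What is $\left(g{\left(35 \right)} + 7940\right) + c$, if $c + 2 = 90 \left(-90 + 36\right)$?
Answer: $\frac{397132}{129} \approx 3078.5$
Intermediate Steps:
$c = -4862$ ($c = -2 + 90 \left(-90 + 36\right) = -2 + 90 \left(-54\right) = -2 - 4860 = -4862$)
$g{\left(G \right)} = \frac{2 G}{94 + G}$
$\left(g{\left(35 \right)} + 7940\right) + c = \left(2 \cdot 35 \frac{1}{94 + 35} + 7940\right) - 4862 = \left(2 \cdot 35 \cdot \frac{1}{129} + 7940\right) - 4862 = \left(\frac{70}{129} + 7940\right) - 4862 = \frac{1024330}{129} - 4862 = \frac{397132}{129}$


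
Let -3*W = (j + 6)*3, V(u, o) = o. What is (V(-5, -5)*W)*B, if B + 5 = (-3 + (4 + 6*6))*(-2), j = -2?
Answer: -1580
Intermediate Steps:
W = -4 (W = -(-2 + 6)*3/3 = -4*3/3 = -1/3*12 = -4)
B = -79 (B = -5 + (-3 + (4 + 6*6))*(-2) = -5 + (-3 + (4 + 36))*(-2) = -5 + (-3 + 40)*(-2) = -5 + 37*(-2) = -5 - 74 = -79)
(V(-5, -5)*W)*B = -5*(-4)*(-79) = 20*(-79) = -1580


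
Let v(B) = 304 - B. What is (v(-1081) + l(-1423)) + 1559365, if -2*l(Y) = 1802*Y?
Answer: 2842873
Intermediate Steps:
l(Y) = -901*Y
(v(-1081) + l(-1423)) + 1559365 = ((304 - 1*(-1081)) - 901*(-1423)) + 1559365 = ((304 + 1081) + 1282123) + 1559365 = (1385 + 1282123) + 1559365 = 1283508 + 1559365 = 2842873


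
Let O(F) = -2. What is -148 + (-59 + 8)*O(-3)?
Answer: -46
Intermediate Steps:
-148 + (-59 + 8)*O(-3) = -148 + (-59 + 8)*(-2) = -148 - 51*(-2) = -148 + 102 = -46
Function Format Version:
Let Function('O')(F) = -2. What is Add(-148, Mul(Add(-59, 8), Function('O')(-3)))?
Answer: -46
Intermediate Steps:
Add(-148, Mul(Add(-59, 8), Function('O')(-3))) = Add(-148, Mul(Add(-59, 8), -2)) = Add(-148, Mul(-51, -2)) = Add(-148, 102) = -46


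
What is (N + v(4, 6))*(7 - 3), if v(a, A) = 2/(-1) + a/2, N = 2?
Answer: 8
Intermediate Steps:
v(a, A) = -2 + a/2 (v(a, A) = 2*(-1) + a*(½) = -2 + a/2)
(N + v(4, 6))*(7 - 3) = (2 + (-2 + (½)*4))*(7 - 3) = (2 + (-2 + 2))*4 = (2 + 0)*4 = 2*4 = 8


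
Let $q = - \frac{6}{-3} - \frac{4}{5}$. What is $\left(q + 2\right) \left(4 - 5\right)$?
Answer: $- \frac{16}{5} \approx -3.2$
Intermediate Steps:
$q = \frac{6}{5}$ ($q = \left(-6\right) \left(- \frac{1}{3}\right) - \frac{4}{5} = 2 - \frac{4}{5} = \frac{6}{5} \approx 1.2$)
$\left(q + 2\right) \left(4 - 5\right) = \left(\frac{6}{5} + 2\right) \left(4 - 5\right) = \frac{16 \left(4 - 5\right)}{5} = \frac{16}{5} \left(-1\right) = - \frac{16}{5}$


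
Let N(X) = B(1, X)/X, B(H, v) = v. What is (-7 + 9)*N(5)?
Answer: 2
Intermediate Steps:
N(X) = 1 (N(X) = X/X = 1)
(-7 + 9)*N(5) = (-7 + 9)*1 = 2*1 = 2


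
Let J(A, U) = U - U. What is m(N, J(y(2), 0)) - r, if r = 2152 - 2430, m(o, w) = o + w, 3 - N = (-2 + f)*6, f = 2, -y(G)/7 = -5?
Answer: 281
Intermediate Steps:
y(G) = 35 (y(G) = -7*(-5) = 35)
J(A, U) = 0
N = 3 (N = 3 - (-2 + 2)*6 = 3 - 0*6 = 3 - 1*0 = 3 + 0 = 3)
r = -278
m(N, J(y(2), 0)) - r = (3 + 0) - 1*(-278) = 3 + 278 = 281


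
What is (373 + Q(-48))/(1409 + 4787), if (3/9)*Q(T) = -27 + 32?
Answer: 97/1549 ≈ 0.062621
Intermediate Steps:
Q(T) = 15 (Q(T) = 3*(-27 + 32) = 3*5 = 15)
(373 + Q(-48))/(1409 + 4787) = (373 + 15)/(1409 + 4787) = 388/6196 = 388*(1/6196) = 97/1549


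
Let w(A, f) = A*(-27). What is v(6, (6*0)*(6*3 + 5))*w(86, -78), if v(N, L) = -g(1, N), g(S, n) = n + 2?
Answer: 18576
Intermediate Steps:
g(S, n) = 2 + n
w(A, f) = -27*A
v(N, L) = -2 - N (v(N, L) = -(2 + N) = -2 - N)
v(6, (6*0)*(6*3 + 5))*w(86, -78) = (-2 - 1*6)*(-27*86) = (-2 - 6)*(-2322) = -8*(-2322) = 18576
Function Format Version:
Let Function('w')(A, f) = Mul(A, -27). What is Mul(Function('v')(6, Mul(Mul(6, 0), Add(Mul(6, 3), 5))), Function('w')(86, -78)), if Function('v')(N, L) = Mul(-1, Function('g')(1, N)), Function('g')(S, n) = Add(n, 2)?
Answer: 18576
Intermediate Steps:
Function('g')(S, n) = Add(2, n)
Function('w')(A, f) = Mul(-27, A)
Function('v')(N, L) = Add(-2, Mul(-1, N)) (Function('v')(N, L) = Mul(-1, Add(2, N)) = Add(-2, Mul(-1, N)))
Mul(Function('v')(6, Mul(Mul(6, 0), Add(Mul(6, 3), 5))), Function('w')(86, -78)) = Mul(Add(-2, Mul(-1, 6)), Mul(-27, 86)) = Mul(Add(-2, -6), -2322) = Mul(-8, -2322) = 18576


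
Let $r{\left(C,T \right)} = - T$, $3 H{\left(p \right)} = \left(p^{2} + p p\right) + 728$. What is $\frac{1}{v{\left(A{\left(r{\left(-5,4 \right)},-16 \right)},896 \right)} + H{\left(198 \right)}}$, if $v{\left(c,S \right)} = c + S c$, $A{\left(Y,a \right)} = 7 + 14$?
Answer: $\frac{3}{135647} \approx 2.2116 \cdot 10^{-5}$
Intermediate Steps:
$H{\left(p \right)} = \frac{728}{3} + \frac{2 p^{2}}{3}$ ($H{\left(p \right)} = \frac{\left(p^{2} + p p\right) + 728}{3} = \frac{\left(p^{2} + p^{2}\right) + 728}{3} = \frac{2 p^{2} + 728}{3} = \frac{728 + 2 p^{2}}{3} = \frac{728}{3} + \frac{2 p^{2}}{3}$)
$A{\left(Y,a \right)} = 21$
$\frac{1}{v{\left(A{\left(r{\left(-5,4 \right)},-16 \right)},896 \right)} + H{\left(198 \right)}} = \frac{1}{21 \left(1 + 896\right) + \left(\frac{728}{3} + \frac{2 \cdot 198^{2}}{3}\right)} = \frac{1}{21 \cdot 897 + \left(\frac{728}{3} + \frac{2}{3} \cdot 39204\right)} = \frac{1}{18837 + \left(\frac{728}{3} + 26136\right)} = \frac{1}{18837 + \frac{79136}{3}} = \frac{1}{\frac{135647}{3}} = \frac{3}{135647}$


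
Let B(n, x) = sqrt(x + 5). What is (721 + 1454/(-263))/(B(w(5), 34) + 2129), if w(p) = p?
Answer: 400611801/1192074326 - 188169*sqrt(39)/1192074326 ≈ 0.33508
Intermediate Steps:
B(n, x) = sqrt(5 + x)
(721 + 1454/(-263))/(B(w(5), 34) + 2129) = (721 + 1454/(-263))/(sqrt(5 + 34) + 2129) = (721 + 1454*(-1/263))/(sqrt(39) + 2129) = (721 - 1454/263)/(2129 + sqrt(39)) = 188169/(263*(2129 + sqrt(39)))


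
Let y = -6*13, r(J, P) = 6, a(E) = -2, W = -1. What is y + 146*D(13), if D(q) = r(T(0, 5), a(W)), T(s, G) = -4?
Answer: 798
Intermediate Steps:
y = -78
D(q) = 6
y + 146*D(13) = -78 + 146*6 = -78 + 876 = 798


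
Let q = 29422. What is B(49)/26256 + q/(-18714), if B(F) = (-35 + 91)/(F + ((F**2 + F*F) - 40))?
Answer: -25809137847/16416026846 ≈ -1.5722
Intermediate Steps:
B(F) = 56/(-40 + F + 2*F**2) (B(F) = 56/(F + ((F**2 + F**2) - 40)) = 56/(F + (2*F**2 - 40)) = 56/(F + (-40 + 2*F**2)) = 56/(-40 + F + 2*F**2))
B(49)/26256 + q/(-18714) = (56/(-40 + 49 + 2*49**2))/26256 + 29422/(-18714) = (56/(-40 + 49 + 2*2401))*(1/26256) + 29422*(-1/18714) = (56/(-40 + 49 + 4802))*(1/26256) - 14711/9357 = (56/4811)*(1/26256) - 14711/9357 = 7/15789702 - 14711/9357 = -25809137847/16416026846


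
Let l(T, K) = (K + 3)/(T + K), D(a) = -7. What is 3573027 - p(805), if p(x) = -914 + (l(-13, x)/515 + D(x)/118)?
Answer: 21501651407407/6016230 ≈ 3.5739e+6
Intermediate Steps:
l(T, K) = (3 + K)/(K + T)
p(x) = -107859/118 + (3 + x)/(515*(-13 + x)) (p(x) = -914 + (((3 + x)/(x - 13))/515 - 7/118) = -914 + (((3 + x)/(-13 + x))*(1/515) - 7*1/118) = -914 + ((3 + x)/(515*(-13 + x)) - 7/118) = -914 + (-7/118 + (3 + x)/(515*(-13 + x))) = -107859/118 + (3 + x)/(515*(-13 + x)))
3573027 - p(805) = 3573027 - (722116359 - 55547267*805)/(60770*(-13 + 805)) = 3573027 - (722116359 - 44715549935)/(60770*792) = 3573027 - (-43993433576)/(60770*792) = 3573027 - 1*(-5499179197/6016230) = 3573027 + 5499179197/6016230 = 21501651407407/6016230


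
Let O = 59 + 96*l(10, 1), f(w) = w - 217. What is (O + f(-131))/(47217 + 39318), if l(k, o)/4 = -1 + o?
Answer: -289/86535 ≈ -0.0033397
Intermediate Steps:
f(w) = -217 + w
l(k, o) = -4 + 4*o (l(k, o) = 4*(-1 + o) = -4 + 4*o)
O = 59 (O = 59 + 96*(-4 + 4*1) = 59 + 96*(-4 + 4) = 59 + 96*0 = 59 + 0 = 59)
(O + f(-131))/(47217 + 39318) = (59 + (-217 - 131))/(47217 + 39318) = (59 - 348)/86535 = -289*1/86535 = -289/86535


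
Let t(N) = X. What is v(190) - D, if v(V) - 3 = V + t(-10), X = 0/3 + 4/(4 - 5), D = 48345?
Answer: -48156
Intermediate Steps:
X = -4 (X = 0*(⅓) + 4/(-1) = 0 + 4*(-1) = 0 - 4 = -4)
t(N) = -4
v(V) = -1 + V (v(V) = 3 + (V - 4) = 3 + (-4 + V) = -1 + V)
v(190) - D = (-1 + 190) - 1*48345 = 189 - 48345 = -48156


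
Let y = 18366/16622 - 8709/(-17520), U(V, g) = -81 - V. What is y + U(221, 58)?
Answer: -14580188927/48536240 ≈ -300.40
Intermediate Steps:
y = 77755553/48536240 (y = 18366*(1/16622) - 8709*(-1/17520) = 9183/8311 + 2903/5840 = 77755553/48536240 ≈ 1.6020)
y + U(221, 58) = 77755553/48536240 + (-81 - 1*221) = 77755553/48536240 + (-81 - 221) = 77755553/48536240 - 302 = -14580188927/48536240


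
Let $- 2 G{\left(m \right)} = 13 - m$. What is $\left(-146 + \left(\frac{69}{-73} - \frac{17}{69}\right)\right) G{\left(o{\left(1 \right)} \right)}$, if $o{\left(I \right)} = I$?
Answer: $\frac{1482808}{1679} \approx 883.15$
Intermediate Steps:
$G{\left(m \right)} = - \frac{13}{2} + \frac{m}{2}$ ($G{\left(m \right)} = - \frac{13 - m}{2} = - \frac{13}{2} + \frac{m}{2}$)
$\left(-146 + \left(\frac{69}{-73} - \frac{17}{69}\right)\right) G{\left(o{\left(1 \right)} \right)} = \left(-146 + \left(\frac{69}{-73} - \frac{17}{69}\right)\right) \left(- \frac{13}{2} + \frac{1}{2} \cdot 1\right) = \left(-146 + \left(69 \left(- \frac{1}{73}\right) - \frac{17}{69}\right)\right) \left(- \frac{13}{2} + \frac{1}{2}\right) = \left(-146 - \frac{6002}{5037}\right) \left(-6\right) = \left(- \frac{741404}{5037}\right) \left(-6\right) = \frac{1482808}{1679}$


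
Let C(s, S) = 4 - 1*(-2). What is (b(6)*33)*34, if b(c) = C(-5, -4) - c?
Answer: 0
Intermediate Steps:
C(s, S) = 6 (C(s, S) = 4 + 2 = 6)
b(c) = 6 - c
(b(6)*33)*34 = ((6 - 1*6)*33)*34 = ((6 - 6)*33)*34 = (0*33)*34 = 0*34 = 0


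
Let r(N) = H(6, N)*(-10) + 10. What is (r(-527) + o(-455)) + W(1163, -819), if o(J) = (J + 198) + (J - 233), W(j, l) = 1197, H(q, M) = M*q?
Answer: 31882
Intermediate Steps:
r(N) = 10 - 60*N (r(N) = (N*6)*(-10) + 10 = (6*N)*(-10) + 10 = -60*N + 10 = 10 - 60*N)
o(J) = -35 + 2*J (o(J) = (198 + J) + (-233 + J) = -35 + 2*J)
(r(-527) + o(-455)) + W(1163, -819) = ((10 - 60*(-527)) + (-35 + 2*(-455))) + 1197 = ((10 + 31620) + (-35 - 910)) + 1197 = (31630 - 945) + 1197 = 30685 + 1197 = 31882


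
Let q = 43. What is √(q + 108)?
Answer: √151 ≈ 12.288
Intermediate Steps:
√(q + 108) = √(43 + 108) = √151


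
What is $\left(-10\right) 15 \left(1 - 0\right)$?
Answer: $-150$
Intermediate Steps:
$\left(-10\right) 15 \left(1 - 0\right) = - 150 \left(1 + 0\right) = \left(-150\right) 1 = -150$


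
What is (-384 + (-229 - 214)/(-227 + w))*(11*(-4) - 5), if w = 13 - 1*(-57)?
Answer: 2932405/157 ≈ 18678.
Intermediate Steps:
w = 70 (w = 13 + 57 = 70)
(-384 + (-229 - 214)/(-227 + w))*(11*(-4) - 5) = (-384 + (-229 - 214)/(-227 + 70))*(11*(-4) - 5) = (-384 - 443/(-157))*(-44 - 5) = (-384 - 443*(-1/157))*(-49) = (-384 + 443/157)*(-49) = -59845/157*(-49) = 2932405/157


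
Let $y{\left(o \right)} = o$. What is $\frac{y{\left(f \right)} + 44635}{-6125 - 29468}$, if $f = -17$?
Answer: $- \frac{44618}{35593} \approx -1.2536$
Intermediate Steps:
$\frac{y{\left(f \right)} + 44635}{-6125 - 29468} = \frac{-17 + 44635}{-6125 - 29468} = \frac{44618}{-35593} = 44618 \left(- \frac{1}{35593}\right) = - \frac{44618}{35593}$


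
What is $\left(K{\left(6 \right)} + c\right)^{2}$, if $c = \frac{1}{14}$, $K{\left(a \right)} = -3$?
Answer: $\frac{1681}{196} \approx 8.5765$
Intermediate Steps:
$c = \frac{1}{14} \approx 0.071429$
$\left(K{\left(6 \right)} + c\right)^{2} = \left(-3 + \frac{1}{14}\right)^{2} = \left(- \frac{41}{14}\right)^{2} = \frac{1681}{196}$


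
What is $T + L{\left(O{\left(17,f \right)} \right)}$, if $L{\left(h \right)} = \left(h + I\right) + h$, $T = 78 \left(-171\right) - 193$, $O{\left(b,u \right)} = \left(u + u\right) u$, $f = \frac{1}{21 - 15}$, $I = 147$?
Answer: $- \frac{120455}{9} \approx -13384.0$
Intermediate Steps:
$f = \frac{1}{6} \approx 0.16667$
$O{\left(b,u \right)} = 2 u^{2}$ ($O{\left(b,u \right)} = 2 u u = 2 u^{2}$)
$T = -13531$ ($T = -13338 - 193 = -13531$)
$L{\left(h \right)} = 147 + 2 h$ ($L{\left(h \right)} = \left(h + 147\right) + h = \left(147 + h\right) + h = 147 + 2 h$)
$T + L{\left(O{\left(17,f \right)} \right)} = -13531 + \left(147 + 2 \cdot \frac{2}{36}\right) = -13531 + \left(147 + 2 \cdot 2 \cdot \frac{1}{36}\right) = -13531 + \left(147 + 2 \cdot \frac{1}{18}\right) = -13531 + \left(147 + \frac{1}{9}\right) = -13531 + \frac{1324}{9} = - \frac{120455}{9}$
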